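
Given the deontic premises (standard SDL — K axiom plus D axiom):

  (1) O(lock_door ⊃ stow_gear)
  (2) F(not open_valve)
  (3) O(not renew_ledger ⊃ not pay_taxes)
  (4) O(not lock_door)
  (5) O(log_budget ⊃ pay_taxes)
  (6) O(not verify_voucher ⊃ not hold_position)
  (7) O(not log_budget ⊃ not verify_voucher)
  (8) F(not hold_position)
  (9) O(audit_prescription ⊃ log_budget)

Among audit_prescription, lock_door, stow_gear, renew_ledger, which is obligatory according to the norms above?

renew_ledger

Premise 8 is F(not hold_position), i.e. O(hold_position).
Premise 6, O(not verify_voucher ⊃ not hold_position), contraposes to O(hold_position ⊃ verify_voucher); with O(hold_position) we get O(verify_voucher).
Premise 7 is O(not log_budget ⊃ not verify_voucher); contrapositively O(verify_voucher ⊃ log_budget). Since O(verify_voucher) holds, K gives O(log_budget).
With premise 5, O(log_budget ⊃ pay_taxes), the K-axiom yields O(pay_taxes).
The contrapositive of premise 3 (O(not renew_ledger ⊃ not pay_taxes)) is O(pay_taxes ⊃ renew_ledger), and O(pay_taxes) is already established, so O(renew_ledger).
So O(renew_ledger) holds — renew_ledger is obligatory. None of the other listed options is made obligatory by any chain of premises.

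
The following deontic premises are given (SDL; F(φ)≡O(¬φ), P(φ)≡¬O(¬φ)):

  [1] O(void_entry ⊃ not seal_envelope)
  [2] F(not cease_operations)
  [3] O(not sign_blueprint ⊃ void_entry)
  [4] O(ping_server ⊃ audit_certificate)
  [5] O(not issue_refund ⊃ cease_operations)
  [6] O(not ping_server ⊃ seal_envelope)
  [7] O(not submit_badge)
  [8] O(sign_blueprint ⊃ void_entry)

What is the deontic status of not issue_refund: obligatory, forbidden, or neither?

Premise 5 is O(not issue_refund ⊃ cease_operations); even if O(cease_operations) held, inferring O(not issue_refund) would be affirming the consequent — invalid.
No premise or chain of K-axiom applications forces O(not issue_refund), and none forces O(issue_refund). So not issue_refund is neither obligatory nor forbidden under these norms.

Neither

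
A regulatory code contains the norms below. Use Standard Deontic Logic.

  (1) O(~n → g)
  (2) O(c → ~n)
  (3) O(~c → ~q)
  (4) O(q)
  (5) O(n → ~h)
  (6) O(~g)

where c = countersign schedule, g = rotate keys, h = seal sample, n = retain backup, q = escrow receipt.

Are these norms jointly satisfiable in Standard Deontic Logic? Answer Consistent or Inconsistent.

From premise 4 we have O(q).
Premise 3 is O(~c → ~q); contrapositively O(q → c). Since O(q) holds, K gives O(c).
With premise 2, O(c → ~n), the K-axiom yields O(~n).
With premise 1, O(~n → g), the K-axiom yields O(g).
But premise 6 directly asserts O(~g).
We now have both O(g) and O(~g) — g is simultaneously obligatory and forbidden, violating the D-axiom.

Inconsistent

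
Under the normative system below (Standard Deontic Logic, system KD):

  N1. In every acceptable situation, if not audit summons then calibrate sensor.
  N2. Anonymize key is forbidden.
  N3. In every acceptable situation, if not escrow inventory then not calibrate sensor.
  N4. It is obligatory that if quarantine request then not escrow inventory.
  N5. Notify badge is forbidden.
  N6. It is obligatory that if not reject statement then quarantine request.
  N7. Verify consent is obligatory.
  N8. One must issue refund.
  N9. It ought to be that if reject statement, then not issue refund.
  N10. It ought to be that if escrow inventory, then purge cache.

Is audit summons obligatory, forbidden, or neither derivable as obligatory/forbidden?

Premise 8 states O(issue_refund) outright.
Premise 9, O(reject_statement → ¬issue_refund), contraposes to O(issue_refund → ¬reject_statement); with O(issue_refund) we get O(¬reject_statement).
Applying K to premise 6 (O(¬reject_statement → quarantine_request)) and O(¬reject_statement) yields O(quarantine_request).
With premise 4, O(quarantine_request → ¬escrow_inventory), the K-axiom yields O(¬escrow_inventory).
With premise 3, O(¬escrow_inventory → ¬calibrate_sensor), the K-axiom yields O(¬calibrate_sensor).
The contrapositive of premise 1 (O(¬audit_summons → calibrate_sensor)) is O(¬calibrate_sensor → audit_summons), and O(¬calibrate_sensor) is already established, so O(audit_summons).
Premises 2, 5, 7, 10 do not contribute to this derivation.
Hence audit_summons is obligatory.

Obligatory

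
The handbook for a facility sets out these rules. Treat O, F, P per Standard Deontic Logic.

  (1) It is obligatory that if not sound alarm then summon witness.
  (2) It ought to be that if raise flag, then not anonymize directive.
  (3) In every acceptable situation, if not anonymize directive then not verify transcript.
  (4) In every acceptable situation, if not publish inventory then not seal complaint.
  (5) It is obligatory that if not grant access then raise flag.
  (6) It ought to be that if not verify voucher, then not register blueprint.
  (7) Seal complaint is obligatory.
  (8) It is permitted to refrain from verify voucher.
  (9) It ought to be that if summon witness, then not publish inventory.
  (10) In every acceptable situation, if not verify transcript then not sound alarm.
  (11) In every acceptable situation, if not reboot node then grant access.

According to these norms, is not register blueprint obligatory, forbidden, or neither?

Premise 6 is O(¬verify_voucher → ¬register_blueprint), but O(¬verify_voucher) is not derivable from the premises (the permission P(¬verify_voucher) asserts only ¬O(verify_voucher), not O(¬verify_voucher)), so it does not yield O(¬register_blueprint).
No premise or chain of K-axiom applications forces O(¬register_blueprint), and none forces O(register_blueprint). So ¬register_blueprint is neither obligatory nor forbidden under these norms.

Neither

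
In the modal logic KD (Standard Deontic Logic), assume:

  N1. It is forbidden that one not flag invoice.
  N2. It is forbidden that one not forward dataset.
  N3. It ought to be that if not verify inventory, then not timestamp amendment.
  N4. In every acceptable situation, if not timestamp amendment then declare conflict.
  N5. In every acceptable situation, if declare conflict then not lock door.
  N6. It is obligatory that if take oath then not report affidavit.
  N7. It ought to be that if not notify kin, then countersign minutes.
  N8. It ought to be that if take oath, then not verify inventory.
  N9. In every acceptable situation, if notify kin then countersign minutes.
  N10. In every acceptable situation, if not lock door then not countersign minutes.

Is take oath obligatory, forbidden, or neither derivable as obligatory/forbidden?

Forbidden

Premises 7 and 9 cover both cases: O(¬notify_kin → countersign_minutes) and O(notify_kin → countersign_minutes). Since ¬notify_kin ∨ notify_kin is a tautology, O(countersign_minutes) follows.
Premise 10 is O(¬lock_door → ¬countersign_minutes); contrapositively O(countersign_minutes → lock_door). Since O(countersign_minutes) holds, K gives O(lock_door).
Premise 5 is O(declare_conflict → ¬lock_door); contrapositively O(lock_door → ¬declare_conflict). Since O(lock_door) holds, K gives O(¬declare_conflict).
Premise 4 is O(¬timestamp_amendment → declare_conflict); contrapositively O(¬declare_conflict → timestamp_amendment). Since O(¬declare_conflict) holds, K gives O(timestamp_amendment).
Premise 3 is O(¬verify_inventory → ¬timestamp_amendment); contrapositively O(timestamp_amendment → verify_inventory). Since O(timestamp_amendment) holds, K gives O(verify_inventory).
The contrapositive of premise 8 (O(take_oath → ¬verify_inventory)) is O(verify_inventory → ¬take_oath), and O(verify_inventory) is already established, so O(¬take_oath).
Premises 1, 2, 6 do not contribute to this derivation.
Thus O(¬take_oath), which is F(take_oath): take_oath is forbidden.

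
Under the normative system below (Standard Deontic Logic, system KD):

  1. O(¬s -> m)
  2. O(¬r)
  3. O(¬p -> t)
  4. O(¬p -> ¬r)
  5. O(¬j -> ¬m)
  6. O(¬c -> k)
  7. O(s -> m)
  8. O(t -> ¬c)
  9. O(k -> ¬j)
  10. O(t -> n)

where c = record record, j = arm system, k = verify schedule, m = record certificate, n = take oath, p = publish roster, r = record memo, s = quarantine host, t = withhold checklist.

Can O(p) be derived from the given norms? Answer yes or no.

Premises 1 and 7 are O(¬s -> m) and O(s -> m); every ideal world satisfies ¬s or s, so in either case m holds — hence O(m).
The contrapositive of premise 5 (O(¬j -> ¬m)) is O(m -> j), and O(m) is already established, so O(j).
The contrapositive of premise 9 (O(k -> ¬j)) is O(j -> ¬k), and O(j) is already established, so O(¬k).
The contrapositive of premise 6 (O(¬c -> k)) is O(¬k -> c), and O(¬k) is already established, so O(c).
Premise 8, O(t -> ¬c), contraposes to O(c -> ¬t); with O(c) we get O(¬t).
Premise 3, O(¬p -> t), contraposes to O(¬t -> p); with O(¬t) we get O(p).
Premises 2, 4, 10 do not contribute to this derivation.
So O(p) follows.

Yes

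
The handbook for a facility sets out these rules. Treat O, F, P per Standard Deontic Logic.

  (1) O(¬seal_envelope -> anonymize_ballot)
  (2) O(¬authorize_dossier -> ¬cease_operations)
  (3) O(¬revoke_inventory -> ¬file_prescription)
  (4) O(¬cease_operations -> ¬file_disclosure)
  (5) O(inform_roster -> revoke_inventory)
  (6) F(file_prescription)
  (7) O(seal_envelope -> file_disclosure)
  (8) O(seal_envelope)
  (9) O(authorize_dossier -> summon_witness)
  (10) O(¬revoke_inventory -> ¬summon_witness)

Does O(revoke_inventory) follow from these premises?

From premise 8 we have O(seal_envelope).
With premise 7, O(seal_envelope -> file_disclosure), the K-axiom yields O(file_disclosure).
The contrapositive of premise 4 (O(¬cease_operations -> ¬file_disclosure)) is O(file_disclosure -> cease_operations), and O(file_disclosure) is already established, so O(cease_operations).
Premise 2, O(¬authorize_dossier -> ¬cease_operations), contraposes to O(cease_operations -> authorize_dossier); with O(cease_operations) we get O(authorize_dossier).
With premise 9, O(authorize_dossier -> summon_witness), the K-axiom yields O(summon_witness).
Premise 10, O(¬revoke_inventory -> ¬summon_witness), contraposes to O(summon_witness -> revoke_inventory); with O(summon_witness) we get O(revoke_inventory).
Premises 1, 3, 5, 6 do not contribute to this derivation.
So O(revoke_inventory) follows.

Yes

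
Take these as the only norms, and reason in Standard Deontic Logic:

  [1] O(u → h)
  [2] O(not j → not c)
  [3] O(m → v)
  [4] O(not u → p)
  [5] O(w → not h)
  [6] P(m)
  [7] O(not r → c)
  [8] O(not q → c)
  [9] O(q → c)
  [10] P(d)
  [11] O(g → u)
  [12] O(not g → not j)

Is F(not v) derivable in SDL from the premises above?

No

Premise 3 is O(m → v), but O(m) is not derivable from the premises (the permission P(m) asserts only not O(not m), not O(m)), so it does not yield O(v).
No other premise forces O(v). An ideal world satisfying every premise can still have not v true, so F(not v) is not derivable.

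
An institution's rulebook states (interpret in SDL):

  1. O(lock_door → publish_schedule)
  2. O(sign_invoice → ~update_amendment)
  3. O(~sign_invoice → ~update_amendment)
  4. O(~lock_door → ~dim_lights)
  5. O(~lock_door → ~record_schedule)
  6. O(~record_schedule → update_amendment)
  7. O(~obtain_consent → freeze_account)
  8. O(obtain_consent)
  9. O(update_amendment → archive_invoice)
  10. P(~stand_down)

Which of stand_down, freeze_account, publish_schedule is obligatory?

Premises 2 and 3 are O(sign_invoice → ~update_amendment) and O(~sign_invoice → ~update_amendment); every ideal world satisfies sign_invoice or ~sign_invoice, so in either case ~update_amendment holds — hence O(~update_amendment).
Premise 6 is O(~record_schedule → update_amendment); contrapositively O(~update_amendment → record_schedule). Since O(~update_amendment) holds, K gives O(record_schedule).
The contrapositive of premise 5 (O(~lock_door → ~record_schedule)) is O(record_schedule → lock_door), and O(record_schedule) is already established, so O(lock_door).
Premise 1 is O(lock_door → publish_schedule); since O(lock_door), deontic closure gives O(publish_schedule).
So O(publish_schedule) holds — publish_schedule is obligatory. None of the other listed options is made obligatory by any chain of premises.

publish_schedule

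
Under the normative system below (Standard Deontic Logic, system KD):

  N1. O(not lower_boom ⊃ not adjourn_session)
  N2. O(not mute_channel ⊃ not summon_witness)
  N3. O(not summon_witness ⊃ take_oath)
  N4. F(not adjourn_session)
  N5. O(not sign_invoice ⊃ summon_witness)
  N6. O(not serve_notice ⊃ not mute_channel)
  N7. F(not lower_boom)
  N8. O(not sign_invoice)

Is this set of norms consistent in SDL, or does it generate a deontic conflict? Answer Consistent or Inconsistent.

Premise 1 is O(not lower_boom ⊃ not adjourn_session), but O(not lower_boom) is not derivable from the premises, so it does not yield O(not adjourn_session).
So O(not adjourn_session) is not derivable, and the apparent clash with O(adjourn_session) does not arise.
A world satisfying every obligation exists (e.g. adjourn_session=true, lower_boom=true, mute_channel=true, serve_notice=true, sign_invoice=false, summon_witness=true, take_oath=false); no atom is both obligatory and forbidden, so the set is consistent.

Consistent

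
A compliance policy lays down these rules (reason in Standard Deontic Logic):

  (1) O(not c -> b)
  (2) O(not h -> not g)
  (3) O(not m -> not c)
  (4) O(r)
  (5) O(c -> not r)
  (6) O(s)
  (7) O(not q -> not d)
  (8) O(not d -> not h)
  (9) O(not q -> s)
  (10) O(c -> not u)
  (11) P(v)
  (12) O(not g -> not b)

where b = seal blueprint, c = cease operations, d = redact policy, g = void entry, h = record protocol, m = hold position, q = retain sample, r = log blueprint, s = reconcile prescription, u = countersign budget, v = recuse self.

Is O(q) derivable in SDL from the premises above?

Yes

Premise 4 states O(r) outright.
Premise 5 is O(c -> not r); contrapositively O(r -> not c). Since O(r) holds, K gives O(not c).
From O(not c) and premise 1, O(not c -> b), we obtain O(b).
The contrapositive of premise 12 (O(not g -> not b)) is O(b -> g), and O(b) is already established, so O(g).
The contrapositive of premise 2 (O(not h -> not g)) is O(g -> h), and O(g) is already established, so O(h).
The contrapositive of premise 8 (O(not d -> not h)) is O(h -> d), and O(h) is already established, so O(d).
Premise 7, O(not q -> not d), contraposes to O(d -> q); with O(d) we get O(q).
Premises 3, 6, 9, 10, 11 do not contribute to this derivation.
So O(q) follows.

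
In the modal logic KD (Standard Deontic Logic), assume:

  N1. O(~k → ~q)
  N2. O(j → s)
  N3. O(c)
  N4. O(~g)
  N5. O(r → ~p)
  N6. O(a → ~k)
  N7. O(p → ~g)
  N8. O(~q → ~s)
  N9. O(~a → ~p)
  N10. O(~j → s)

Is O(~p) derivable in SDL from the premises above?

Premises 10 and 2 are O(~j → s) and O(j → s); every ideal world satisfies ~j or j, so in either case s holds — hence O(s).
Premise 8 is O(~q → ~s); contrapositively O(s → q). Since O(s) holds, K gives O(q).
The contrapositive of premise 1 (O(~k → ~q)) is O(q → k), and O(q) is already established, so O(k).
Premise 6, O(a → ~k), contraposes to O(k → ~a); with O(k) we get O(~a).
With premise 9, O(~a → ~p), the K-axiom yields O(~p).
Premises 3, 4, 5, 7 do not contribute to this derivation.
So O(~p) follows.

Yes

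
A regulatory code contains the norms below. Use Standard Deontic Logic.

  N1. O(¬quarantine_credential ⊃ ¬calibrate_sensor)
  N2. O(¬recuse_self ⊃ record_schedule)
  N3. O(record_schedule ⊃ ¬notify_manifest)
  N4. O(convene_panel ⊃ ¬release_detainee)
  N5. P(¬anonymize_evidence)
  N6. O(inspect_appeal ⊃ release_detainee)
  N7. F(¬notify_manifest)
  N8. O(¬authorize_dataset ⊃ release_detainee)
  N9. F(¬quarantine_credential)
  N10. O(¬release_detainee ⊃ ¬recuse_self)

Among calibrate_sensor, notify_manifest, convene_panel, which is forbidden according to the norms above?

Premise 7, F(¬notify_manifest), is equivalent to O(notify_manifest).
Premise 3 is O(record_schedule ⊃ ¬notify_manifest); contrapositively O(notify_manifest ⊃ ¬record_schedule). Since O(notify_manifest) holds, K gives O(¬record_schedule).
Premise 2, O(¬recuse_self ⊃ record_schedule), contraposes to O(¬record_schedule ⊃ recuse_self); with O(¬record_schedule) we get O(recuse_self).
Premise 10 is O(¬release_detainee ⊃ ¬recuse_self); contrapositively O(recuse_self ⊃ release_detainee). Since O(recuse_self) holds, K gives O(release_detainee).
Premise 4 is O(convene_panel ⊃ ¬release_detainee); contrapositively O(release_detainee ⊃ ¬convene_panel). Since O(release_detainee) holds, K gives O(¬convene_panel).
So O(¬convene_panel) holds, i.e. convene_panel is forbidden. None of the other listed options is forbidden under the premises.

convene_panel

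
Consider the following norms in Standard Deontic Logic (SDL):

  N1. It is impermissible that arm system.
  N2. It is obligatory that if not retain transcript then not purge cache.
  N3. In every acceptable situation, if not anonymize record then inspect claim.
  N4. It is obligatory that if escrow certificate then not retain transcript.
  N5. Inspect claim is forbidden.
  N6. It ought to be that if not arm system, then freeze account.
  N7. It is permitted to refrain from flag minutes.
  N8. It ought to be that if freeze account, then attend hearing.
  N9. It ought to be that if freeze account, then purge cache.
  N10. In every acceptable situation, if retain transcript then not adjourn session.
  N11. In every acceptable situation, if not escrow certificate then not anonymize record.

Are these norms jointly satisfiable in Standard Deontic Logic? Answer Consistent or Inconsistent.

Premise 5 is F(inspect_claim), i.e. O(¬inspect_claim).
Premise 3 is O(¬anonymize_record → inspect_claim); contrapositively O(¬inspect_claim → anonymize_record). Since O(¬inspect_claim) holds, K gives O(anonymize_record).
The contrapositive of premise 11 (O(¬escrow_certificate → ¬anonymize_record)) is O(anonymize_record → escrow_certificate), and O(anonymize_record) is already established, so O(escrow_certificate).
With premise 4, O(escrow_certificate → ¬retain_transcript), the K-axiom yields O(¬retain_transcript).
With premise 2, O(¬retain_transcript → ¬purge_cache), the K-axiom yields O(¬purge_cache).
The contrapositive of premise 9 (O(freeze_account → purge_cache)) is O(¬purge_cache → ¬freeze_account), and O(¬purge_cache) is already established, so O(¬freeze_account).
Premise 6 is O(¬arm_system → freeze_account); contrapositively O(¬freeze_account → arm_system). Since O(¬freeze_account) holds, K gives O(arm_system).
But premise 1, F(arm_system), means O(¬arm_system).
We now have both O(arm_system) and O(¬arm_system) — arm_system is simultaneously obligatory and forbidden, violating the D-axiom.

Inconsistent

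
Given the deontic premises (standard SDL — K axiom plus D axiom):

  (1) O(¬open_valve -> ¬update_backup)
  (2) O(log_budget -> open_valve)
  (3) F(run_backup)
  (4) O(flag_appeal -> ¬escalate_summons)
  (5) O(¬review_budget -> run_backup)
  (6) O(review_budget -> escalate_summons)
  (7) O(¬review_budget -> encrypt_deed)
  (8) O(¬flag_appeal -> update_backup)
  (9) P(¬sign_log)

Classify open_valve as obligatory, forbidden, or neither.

Premise 3 is F(run_backup), i.e. O(¬run_backup).
The contrapositive of premise 5 (O(¬review_budget -> run_backup)) is O(¬run_backup -> review_budget), and O(¬run_backup) is already established, so O(review_budget).
Premise 6 is O(review_budget -> escalate_summons); since O(review_budget), deontic closure gives O(escalate_summons).
Premise 4, O(flag_appeal -> ¬escalate_summons), contraposes to O(escalate_summons -> ¬flag_appeal); with O(escalate_summons) we get O(¬flag_appeal).
From O(¬flag_appeal) and premise 8, O(¬flag_appeal -> update_backup), we obtain O(update_backup).
The contrapositive of premise 1 (O(¬open_valve -> ¬update_backup)) is O(update_backup -> open_valve), and O(update_backup) is already established, so O(open_valve).
Premises 2, 7, 9 do not contribute to this derivation.
Hence open_valve is obligatory.

Obligatory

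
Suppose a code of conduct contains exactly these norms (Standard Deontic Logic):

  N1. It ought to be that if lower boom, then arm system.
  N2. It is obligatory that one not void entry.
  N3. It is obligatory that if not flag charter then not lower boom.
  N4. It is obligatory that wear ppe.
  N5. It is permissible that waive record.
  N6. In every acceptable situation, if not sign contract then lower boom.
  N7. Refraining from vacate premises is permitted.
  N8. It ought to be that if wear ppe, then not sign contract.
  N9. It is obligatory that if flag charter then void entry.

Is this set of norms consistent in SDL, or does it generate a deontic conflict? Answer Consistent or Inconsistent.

Inconsistent

From premise 2 we have O(¬void_entry).
Premise 9 is O(flag_charter → void_entry); contrapositively O(¬void_entry → ¬flag_charter). Since O(¬void_entry) holds, K gives O(¬flag_charter).
With premise 3, O(¬flag_charter → ¬lower_boom), the K-axiom yields O(¬lower_boom).
Premise 6, O(¬sign_contract → lower_boom), contraposes to O(¬lower_boom → sign_contract); with O(¬lower_boom) we get O(sign_contract).
Premise 8, O(wear_ppe → ¬sign_contract), contraposes to O(sign_contract → ¬wear_ppe); with O(sign_contract) we get O(¬wear_ppe).
However, premise 4 gives O(wear_ppe).
We now have both O(¬wear_ppe) and O(wear_ppe) — wear_ppe is simultaneously obligatory and forbidden, violating the D-axiom.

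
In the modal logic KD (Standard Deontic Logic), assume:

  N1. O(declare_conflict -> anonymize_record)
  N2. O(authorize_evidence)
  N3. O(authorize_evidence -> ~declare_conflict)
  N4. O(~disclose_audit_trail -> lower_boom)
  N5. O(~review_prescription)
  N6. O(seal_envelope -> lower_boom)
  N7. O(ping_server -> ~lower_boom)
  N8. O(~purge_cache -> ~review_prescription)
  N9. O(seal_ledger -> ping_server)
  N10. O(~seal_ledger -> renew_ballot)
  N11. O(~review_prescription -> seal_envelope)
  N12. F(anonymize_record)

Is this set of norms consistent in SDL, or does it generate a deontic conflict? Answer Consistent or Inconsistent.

Premise 1 is O(declare_conflict -> anonymize_record), but O(declare_conflict) is not derivable from the premises, so it does not yield O(anonymize_record).
So O(anonymize_record) is not derivable, and the apparent clash with O(~anonymize_record) does not arise.
A world satisfying every obligation exists (e.g. anonymize_record=false, authorize_evidence=true, declare_conflict=false, disclose_audit_trail=false, lower_boom=true, ping_server=false, purge_cache=false, renew_ballot=true, review_prescription=false, seal_envelope=true, seal_ledger=false); no atom is both obligatory and forbidden, so the set is consistent.

Consistent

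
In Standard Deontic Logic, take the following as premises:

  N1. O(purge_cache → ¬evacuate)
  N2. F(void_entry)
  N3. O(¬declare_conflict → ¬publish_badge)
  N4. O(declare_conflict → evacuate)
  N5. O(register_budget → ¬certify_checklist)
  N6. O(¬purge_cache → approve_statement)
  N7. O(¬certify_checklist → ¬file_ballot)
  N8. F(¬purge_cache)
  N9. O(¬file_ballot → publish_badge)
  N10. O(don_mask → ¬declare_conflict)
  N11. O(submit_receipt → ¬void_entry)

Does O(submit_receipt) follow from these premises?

No

Premise 11 is O(submit_receipt → ¬void_entry); even if O(¬void_entry) held, inferring O(submit_receipt) would be affirming the consequent — invalid.
No other premise forces O(submit_receipt). An ideal world satisfying every premise can still have submit_receipt false, so O(submit_receipt) is not derivable.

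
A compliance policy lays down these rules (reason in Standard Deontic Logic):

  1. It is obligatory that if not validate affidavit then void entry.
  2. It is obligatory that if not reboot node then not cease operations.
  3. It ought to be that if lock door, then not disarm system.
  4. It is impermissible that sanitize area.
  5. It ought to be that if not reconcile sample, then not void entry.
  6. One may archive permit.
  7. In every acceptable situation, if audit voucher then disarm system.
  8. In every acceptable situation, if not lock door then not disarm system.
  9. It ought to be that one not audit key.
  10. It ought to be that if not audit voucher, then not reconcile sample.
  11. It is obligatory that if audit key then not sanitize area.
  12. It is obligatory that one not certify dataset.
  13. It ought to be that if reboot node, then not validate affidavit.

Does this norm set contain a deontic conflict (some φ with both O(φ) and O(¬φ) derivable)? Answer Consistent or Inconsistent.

Premise 11 is O(audit_key → ¬sanitize_area); even if O(¬sanitize_area) held, inferring O(audit_key) would be affirming the consequent — invalid.
So O(audit_key) is not derivable, and the apparent clash with O(¬audit_key) does not arise.
A world satisfying every obligation exists (e.g. archive_permit=false, audit_key=false, audit_voucher=false, cease_operations=false, certify_dataset=false, disarm_system=false, lock_door=false, reboot_node=false, reconcile_sample=false, sanitize_area=false, validate_affidavit=true, void_entry=false); no atom is both obligatory and forbidden, so the set is consistent.

Consistent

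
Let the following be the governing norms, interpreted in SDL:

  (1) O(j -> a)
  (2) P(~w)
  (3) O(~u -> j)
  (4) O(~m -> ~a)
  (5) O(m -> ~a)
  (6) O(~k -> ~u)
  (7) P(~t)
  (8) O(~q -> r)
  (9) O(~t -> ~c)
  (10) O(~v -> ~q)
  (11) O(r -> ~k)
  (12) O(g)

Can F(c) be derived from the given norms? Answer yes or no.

No

Premise 9 is O(~t -> ~c), but O(~t) is not derivable from the premises (the permission P(~t) asserts only ~O(t), not O(~t)), so it does not yield O(~c).
No other premise forces O(~c). An ideal world satisfying every premise can still have c true, so F(c) is not derivable.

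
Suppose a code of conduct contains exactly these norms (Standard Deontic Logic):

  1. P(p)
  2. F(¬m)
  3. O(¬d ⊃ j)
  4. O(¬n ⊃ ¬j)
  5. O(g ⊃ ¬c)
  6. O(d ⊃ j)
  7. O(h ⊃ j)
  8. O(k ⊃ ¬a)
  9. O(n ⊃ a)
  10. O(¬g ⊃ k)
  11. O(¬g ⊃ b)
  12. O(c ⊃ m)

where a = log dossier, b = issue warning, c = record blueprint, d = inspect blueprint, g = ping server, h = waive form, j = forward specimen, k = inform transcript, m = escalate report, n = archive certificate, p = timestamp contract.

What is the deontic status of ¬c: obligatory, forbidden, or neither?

Premises 6 and 3 cover both cases: O(d ⊃ j) and O(¬d ⊃ j). Since d ∨ ¬d is a tautology, O(j) follows.
The contrapositive of premise 4 (O(¬n ⊃ ¬j)) is O(j ⊃ n), and O(j) is already established, so O(n).
Applying K to premise 9 (O(n ⊃ a)) and O(n) yields O(a).
The contrapositive of premise 8 (O(k ⊃ ¬a)) is O(a ⊃ ¬k), and O(a) is already established, so O(¬k).
Premise 10 is O(¬g ⊃ k); contrapositively O(¬k ⊃ g). Since O(¬k) holds, K gives O(g).
With premise 5, O(g ⊃ ¬c), the K-axiom yields O(¬c).
Premises 1, 2, 7, 11, 12 do not contribute to this derivation.
Hence ¬c is obligatory.

Obligatory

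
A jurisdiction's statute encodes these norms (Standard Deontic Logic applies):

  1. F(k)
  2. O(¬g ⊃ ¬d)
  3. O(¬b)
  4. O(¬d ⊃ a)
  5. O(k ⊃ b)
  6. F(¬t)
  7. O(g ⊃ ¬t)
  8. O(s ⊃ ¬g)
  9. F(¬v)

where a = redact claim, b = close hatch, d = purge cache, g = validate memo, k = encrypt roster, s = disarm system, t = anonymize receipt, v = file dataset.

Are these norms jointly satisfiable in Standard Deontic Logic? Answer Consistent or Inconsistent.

Premise 5 is O(k ⊃ b), but O(k) is not derivable from the premises, so it does not yield O(b).
So O(b) is not derivable, and the apparent clash with O(¬b) does not arise.
A world satisfying every obligation exists (e.g. a=true, b=false, d=false, g=false, k=false, s=false, t=true, v=true); no atom is both obligatory and forbidden, so the set is consistent.

Consistent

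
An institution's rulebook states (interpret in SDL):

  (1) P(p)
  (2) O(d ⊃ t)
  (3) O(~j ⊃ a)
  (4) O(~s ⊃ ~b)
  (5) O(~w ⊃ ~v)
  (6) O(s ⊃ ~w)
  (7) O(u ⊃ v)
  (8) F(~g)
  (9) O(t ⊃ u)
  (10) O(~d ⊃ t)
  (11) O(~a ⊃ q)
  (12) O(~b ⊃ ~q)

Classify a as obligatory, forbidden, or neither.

By case analysis on d: premise 2 gives O(d ⊃ t) and premise 10 gives O(~d ⊃ t), so O(t) either way.
With premise 9, O(t ⊃ u), the K-axiom yields O(u).
Premise 7 is O(u ⊃ v); since O(u), deontic closure gives O(v).
Premise 5 is O(~w ⊃ ~v); contrapositively O(v ⊃ w). Since O(v) holds, K gives O(w).
Premise 6 is O(s ⊃ ~w); contrapositively O(w ⊃ ~s). Since O(w) holds, K gives O(~s).
Applying K to premise 4 (O(~s ⊃ ~b)) and O(~s) yields O(~b).
With premise 12, O(~b ⊃ ~q), the K-axiom yields O(~q).
The contrapositive of premise 11 (O(~a ⊃ q)) is O(~q ⊃ a), and O(~q) is already established, so O(a).
Premises 1, 3, 8 do not contribute to this derivation.
Hence a is obligatory.

Obligatory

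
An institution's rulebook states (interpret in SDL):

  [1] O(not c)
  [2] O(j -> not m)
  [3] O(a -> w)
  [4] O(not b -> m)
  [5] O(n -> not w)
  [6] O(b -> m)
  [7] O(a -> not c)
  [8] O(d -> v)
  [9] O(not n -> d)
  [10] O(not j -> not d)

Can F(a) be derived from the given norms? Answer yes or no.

By case analysis on not b: premise 4 gives O(not b -> m) and premise 6 gives O(b -> m), so O(m) either way.
Premise 2, O(j -> not m), contraposes to O(m -> not j); with O(m) we get O(not j).
Applying K to premise 10 (O(not j -> not d)) and O(not j) yields O(not d).
Premise 9 is O(not n -> d); contrapositively O(not d -> n). Since O(not d) holds, K gives O(n).
Premise 5 is O(n -> not w); since O(n), deontic closure gives O(not w).
The contrapositive of premise 3 (O(a -> w)) is O(not w -> not a), and O(not w) is already established, so O(not a).
Premises 1, 7, 8 do not contribute to this derivation.
So O(not a) holds, i.e. F(a). The claim follows.

Yes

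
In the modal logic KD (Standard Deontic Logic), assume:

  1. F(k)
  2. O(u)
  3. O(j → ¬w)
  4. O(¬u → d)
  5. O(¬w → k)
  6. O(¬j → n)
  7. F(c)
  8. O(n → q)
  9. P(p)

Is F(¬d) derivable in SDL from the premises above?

No

Premise 4 is O(¬u → d), but O(¬u) is not derivable from the premises, so it does not yield O(d).
No other premise forces O(d). An ideal world satisfying every premise can still have ¬d true, so F(¬d) is not derivable.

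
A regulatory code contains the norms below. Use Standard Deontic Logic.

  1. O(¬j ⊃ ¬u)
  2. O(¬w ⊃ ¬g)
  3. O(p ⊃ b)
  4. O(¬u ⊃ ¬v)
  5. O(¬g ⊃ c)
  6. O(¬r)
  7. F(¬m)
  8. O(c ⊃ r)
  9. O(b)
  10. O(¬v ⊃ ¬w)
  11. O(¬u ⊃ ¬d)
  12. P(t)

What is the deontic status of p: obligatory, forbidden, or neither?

Neither

Premise 3 is O(p ⊃ b); even if O(b) held, inferring O(p) would be affirming the consequent — invalid.
No premise or chain of K-axiom applications forces O(p), and none forces O(¬p). So p is neither obligatory nor forbidden under these norms.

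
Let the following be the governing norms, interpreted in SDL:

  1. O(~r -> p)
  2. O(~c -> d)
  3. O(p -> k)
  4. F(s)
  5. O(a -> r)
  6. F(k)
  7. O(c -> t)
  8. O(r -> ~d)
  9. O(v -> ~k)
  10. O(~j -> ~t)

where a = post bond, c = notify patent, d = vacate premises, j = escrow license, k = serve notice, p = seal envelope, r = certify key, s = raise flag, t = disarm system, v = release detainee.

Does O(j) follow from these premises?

Yes

Premise 6, F(k), is equivalent to O(~k).
The contrapositive of premise 3 (O(p -> k)) is O(~k -> ~p), and O(~k) is already established, so O(~p).
Premise 1 is O(~r -> p); contrapositively O(~p -> r). Since O(~p) holds, K gives O(r).
With premise 8, O(r -> ~d), the K-axiom yields O(~d).
The contrapositive of premise 2 (O(~c -> d)) is O(~d -> c), and O(~d) is already established, so O(c).
With premise 7, O(c -> t), the K-axiom yields O(t).
Premise 10, O(~j -> ~t), contraposes to O(t -> j); with O(t) we get O(j).
Premises 4, 5, 9 do not contribute to this derivation.
So O(j) follows.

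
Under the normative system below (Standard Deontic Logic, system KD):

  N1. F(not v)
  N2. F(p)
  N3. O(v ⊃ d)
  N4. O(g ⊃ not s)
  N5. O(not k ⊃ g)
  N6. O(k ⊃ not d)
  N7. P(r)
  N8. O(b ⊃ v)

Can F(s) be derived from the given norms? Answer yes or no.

Yes

Premise 1, F(not v), is equivalent to O(v).
From O(v) and premise 3, O(v ⊃ d), we obtain O(d).
The contrapositive of premise 6 (O(k ⊃ not d)) is O(d ⊃ not k), and O(d) is already established, so O(not k).
Premise 5 is O(not k ⊃ g); since O(not k), deontic closure gives O(g).
With premise 4, O(g ⊃ not s), the K-axiom yields O(not s).
Premises 2, 7, 8 do not contribute to this derivation.
So O(not s) holds, i.e. F(s). The claim follows.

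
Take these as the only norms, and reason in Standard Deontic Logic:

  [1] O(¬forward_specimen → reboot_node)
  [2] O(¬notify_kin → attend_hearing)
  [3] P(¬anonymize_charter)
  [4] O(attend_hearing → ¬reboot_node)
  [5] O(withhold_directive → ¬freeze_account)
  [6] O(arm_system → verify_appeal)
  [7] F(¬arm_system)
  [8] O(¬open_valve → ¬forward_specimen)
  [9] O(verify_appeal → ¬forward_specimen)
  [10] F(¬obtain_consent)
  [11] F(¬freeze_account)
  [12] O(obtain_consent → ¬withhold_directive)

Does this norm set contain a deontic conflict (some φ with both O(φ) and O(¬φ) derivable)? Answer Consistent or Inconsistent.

Consistent

Premise 5 is O(withhold_directive → ¬freeze_account), but O(withhold_directive) is not derivable from the premises, so it does not yield O(¬freeze_account).
So O(¬freeze_account) is not derivable, and the apparent clash with O(freeze_account) does not arise.
A world satisfying every obligation exists (e.g. anonymize_charter=false, arm_system=true, attend_hearing=false, forward_specimen=false, freeze_account=true, notify_kin=true, obtain_consent=true, open_valve=false, reboot_node=true, verify_appeal=true, withhold_directive=false); no atom is both obligatory and forbidden, so the set is consistent.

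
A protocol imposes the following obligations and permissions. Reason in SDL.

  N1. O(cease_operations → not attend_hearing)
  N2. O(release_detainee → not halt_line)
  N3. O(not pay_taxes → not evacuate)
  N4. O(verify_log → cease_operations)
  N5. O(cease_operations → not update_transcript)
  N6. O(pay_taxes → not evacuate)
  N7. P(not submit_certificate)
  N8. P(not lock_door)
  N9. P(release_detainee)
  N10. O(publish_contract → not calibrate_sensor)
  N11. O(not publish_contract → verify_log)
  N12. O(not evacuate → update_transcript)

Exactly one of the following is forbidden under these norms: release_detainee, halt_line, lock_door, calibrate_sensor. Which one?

calibrate_sensor

Premises 6 and 3 cover both cases: O(pay_taxes → not evacuate) and O(not pay_taxes → not evacuate). Since pay_taxes ∨ not pay_taxes is a tautology, O(not evacuate) follows.
With premise 12, O(not evacuate → update_transcript), the K-axiom yields O(update_transcript).
Premise 5, O(cease_operations → not update_transcript), contraposes to O(update_transcript → not cease_operations); with O(update_transcript) we get O(not cease_operations).
Premise 4 is O(verify_log → cease_operations); contrapositively O(not cease_operations → not verify_log). Since O(not cease_operations) holds, K gives O(not verify_log).
The contrapositive of premise 11 (O(not publish_contract → verify_log)) is O(not verify_log → publish_contract), and O(not verify_log) is already established, so O(publish_contract).
From O(publish_contract) and premise 10, O(publish_contract → not calibrate_sensor), we obtain O(not calibrate_sensor).
So O(not calibrate_sensor) holds, i.e. calibrate_sensor is forbidden. None of the other listed options is forbidden under the premises.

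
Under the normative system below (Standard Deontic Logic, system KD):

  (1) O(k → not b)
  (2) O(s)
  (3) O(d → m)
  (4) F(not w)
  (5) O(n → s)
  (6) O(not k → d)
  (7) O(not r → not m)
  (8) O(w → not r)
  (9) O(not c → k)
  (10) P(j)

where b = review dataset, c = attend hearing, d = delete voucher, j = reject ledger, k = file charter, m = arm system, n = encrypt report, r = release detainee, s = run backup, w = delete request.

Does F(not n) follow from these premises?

Premise 5 is O(n → s); even if O(s) held, inferring O(n) would be affirming the consequent — invalid.
No other premise forces O(n). An ideal world satisfying every premise can still have not n true, so F(not n) is not derivable.

No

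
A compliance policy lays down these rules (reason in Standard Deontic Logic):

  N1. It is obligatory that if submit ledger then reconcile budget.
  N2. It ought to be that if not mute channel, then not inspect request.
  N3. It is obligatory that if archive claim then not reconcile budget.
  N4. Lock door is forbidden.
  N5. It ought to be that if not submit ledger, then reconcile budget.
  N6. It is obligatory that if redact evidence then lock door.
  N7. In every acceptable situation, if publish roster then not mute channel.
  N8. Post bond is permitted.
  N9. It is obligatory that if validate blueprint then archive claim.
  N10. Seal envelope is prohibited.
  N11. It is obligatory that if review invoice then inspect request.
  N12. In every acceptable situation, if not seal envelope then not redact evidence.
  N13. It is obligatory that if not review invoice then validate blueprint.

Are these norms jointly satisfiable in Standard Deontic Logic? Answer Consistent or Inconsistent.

Consistent

Premise 6 is O(redact_evidence → lock_door), but O(redact_evidence) is not derivable from the premises, so it does not yield O(lock_door).
So O(lock_door) is not derivable, and the apparent clash with O(¬lock_door) does not arise.
A world satisfying every obligation exists (e.g. archive_claim=false, inspect_request=true, lock_door=false, mute_channel=true, post_bond=false, publish_roster=false, reconcile_budget=true, redact_evidence=false, review_invoice=true, seal_envelope=false, submit_ledger=false, validate_blueprint=false); no atom is both obligatory and forbidden, so the set is consistent.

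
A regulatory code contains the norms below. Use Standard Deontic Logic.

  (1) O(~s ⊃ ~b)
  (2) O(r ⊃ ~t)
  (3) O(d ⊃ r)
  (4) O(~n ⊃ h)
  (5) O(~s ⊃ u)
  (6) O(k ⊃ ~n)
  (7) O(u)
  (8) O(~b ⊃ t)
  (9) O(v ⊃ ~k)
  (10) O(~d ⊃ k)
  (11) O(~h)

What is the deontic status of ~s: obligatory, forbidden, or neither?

Forbidden

Premise 11 gives O(~h).
The contrapositive of premise 4 (O(~n ⊃ h)) is O(~h ⊃ n), and O(~h) is already established, so O(n).
Premise 6, O(k ⊃ ~n), contraposes to O(n ⊃ ~k); with O(n) we get O(~k).
Premise 10, O(~d ⊃ k), contraposes to O(~k ⊃ d); with O(~k) we get O(d).
Premise 3 is O(d ⊃ r); since O(d), deontic closure gives O(r).
Premise 2 is O(r ⊃ ~t); since O(r), deontic closure gives O(~t).
Premise 8, O(~b ⊃ t), contraposes to O(~t ⊃ b); with O(~t) we get O(b).
The contrapositive of premise 1 (O(~s ⊃ ~b)) is O(b ⊃ s), and O(b) is already established, so O(s).
Premises 5, 7, 9 do not contribute to this derivation.
Thus O(s), which is F(~s): ~s is forbidden.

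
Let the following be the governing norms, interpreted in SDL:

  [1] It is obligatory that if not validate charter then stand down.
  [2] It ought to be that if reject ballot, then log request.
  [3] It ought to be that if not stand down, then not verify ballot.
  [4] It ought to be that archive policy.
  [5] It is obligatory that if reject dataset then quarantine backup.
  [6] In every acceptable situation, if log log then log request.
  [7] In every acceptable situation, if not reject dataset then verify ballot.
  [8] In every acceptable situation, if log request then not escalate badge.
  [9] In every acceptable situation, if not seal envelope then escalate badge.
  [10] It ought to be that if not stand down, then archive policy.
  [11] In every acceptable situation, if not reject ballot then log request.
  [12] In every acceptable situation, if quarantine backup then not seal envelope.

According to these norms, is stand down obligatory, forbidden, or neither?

Obligatory

Premises 11 and 2 cover both cases: O(¬reject_ballot → log_request) and O(reject_ballot → log_request). Since ¬reject_ballot ∨ reject_ballot is a tautology, O(log_request) follows.
Applying K to premise 8 (O(log_request → ¬escalate_badge)) and O(log_request) yields O(¬escalate_badge).
Premise 9, O(¬seal_envelope → escalate_badge), contraposes to O(¬escalate_badge → seal_envelope); with O(¬escalate_badge) we get O(seal_envelope).
Premise 12 is O(quarantine_backup → ¬seal_envelope); contrapositively O(seal_envelope → ¬quarantine_backup). Since O(seal_envelope) holds, K gives O(¬quarantine_backup).
Premise 5, O(reject_dataset → quarantine_backup), contraposes to O(¬quarantine_backup → ¬reject_dataset); with O(¬quarantine_backup) we get O(¬reject_dataset).
With premise 7, O(¬reject_dataset → verify_ballot), the K-axiom yields O(verify_ballot).
Premise 3, O(¬stand_down → ¬verify_ballot), contraposes to O(verify_ballot → stand_down); with O(verify_ballot) we get O(stand_down).
Premises 1, 4, 6, 10 do not contribute to this derivation.
Hence stand_down is obligatory.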